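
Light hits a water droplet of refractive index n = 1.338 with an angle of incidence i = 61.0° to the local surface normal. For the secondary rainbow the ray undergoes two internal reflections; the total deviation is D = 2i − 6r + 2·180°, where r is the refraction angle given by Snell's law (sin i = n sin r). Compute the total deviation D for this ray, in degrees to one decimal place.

237.1°

sin r = sin 61.0° / 1.338 = 0.8746/1.338 = 0.6537; r = 40.82°.
D = 2·61.0° − 6·40.82° + 2·180° = 122.00° − 244.92° + 360° = 237.08°.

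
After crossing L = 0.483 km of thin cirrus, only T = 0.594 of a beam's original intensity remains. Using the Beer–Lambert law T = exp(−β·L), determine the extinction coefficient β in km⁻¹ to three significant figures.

1.08 km⁻¹

Beer–Lambert: T = exp(−βL) ⇒ β = −ln(T)/L = −ln(0.594)/0.483 = 0.5209/0.483 = 1.078 km⁻¹.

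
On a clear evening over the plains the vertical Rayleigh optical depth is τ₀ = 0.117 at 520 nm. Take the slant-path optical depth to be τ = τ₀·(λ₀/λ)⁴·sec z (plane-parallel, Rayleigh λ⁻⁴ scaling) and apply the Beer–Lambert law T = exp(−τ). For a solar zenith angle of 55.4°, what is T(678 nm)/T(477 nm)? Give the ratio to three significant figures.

1.25

Airmass: sec 55.4° = 1.7610.
τ(678 nm) = 0.117 × (520/678)⁴ × 1.7610 = 0.117 × 0.3460 × 1.7610 = 0.0713.
τ(477 nm) = 0.117 × (520/477)⁴ × 1.7610 = 0.117 × 1.4123 × 1.7610 = 0.2910.
T(678)/T(477) = exp(τ_B − τ_A) = exp(0.2197) = 1.2457.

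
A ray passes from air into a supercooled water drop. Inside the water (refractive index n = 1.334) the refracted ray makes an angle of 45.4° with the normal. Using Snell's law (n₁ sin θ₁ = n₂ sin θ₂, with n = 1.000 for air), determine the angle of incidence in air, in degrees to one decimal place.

Snell: sin θ_i = n · sin θ_r = 1.334 × sin 45.4° = 1.334 × 0.7120 = 0.9498.
θ_i = arcsin(0.9498) = 71.78°.

71.8°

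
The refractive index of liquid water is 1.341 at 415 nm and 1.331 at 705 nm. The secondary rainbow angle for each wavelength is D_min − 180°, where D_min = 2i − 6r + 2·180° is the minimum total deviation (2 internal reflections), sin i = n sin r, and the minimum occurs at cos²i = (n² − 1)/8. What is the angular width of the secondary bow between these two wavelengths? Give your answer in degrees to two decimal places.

At 415 nm (n = 1.341): cos²i = 0.09979 → i = 71.586°, r = 45.034°, D_min = 232.966°, rainbow angle = 52.966°.
At 705 nm (n = 1.331): cos²i = 0.09645 → i = 71.907°, r = 45.575°, D_min = 230.365°, rainbow angle = 50.365°.
Angular width = |52.966° − 50.365°| = 2.601°.

2.60°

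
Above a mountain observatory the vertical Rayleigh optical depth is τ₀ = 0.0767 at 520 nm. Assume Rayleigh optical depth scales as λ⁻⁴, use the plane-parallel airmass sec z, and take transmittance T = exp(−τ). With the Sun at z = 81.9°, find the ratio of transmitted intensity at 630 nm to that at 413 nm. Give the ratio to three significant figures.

Airmass: sec 81.9° = 7.0972.
τ(630 nm) = 0.0767 × (520/630)⁴ × 7.0972 = 0.0767 × 0.4641 × 7.0972 = 0.2527.
τ(413 nm) = 0.0767 × (520/413)⁴ × 7.0972 = 0.0767 × 2.5131 × 7.0972 = 1.3680.
T(630)/T(413) = exp(τ_B − τ_A) = exp(1.1154) = 3.0507.

3.05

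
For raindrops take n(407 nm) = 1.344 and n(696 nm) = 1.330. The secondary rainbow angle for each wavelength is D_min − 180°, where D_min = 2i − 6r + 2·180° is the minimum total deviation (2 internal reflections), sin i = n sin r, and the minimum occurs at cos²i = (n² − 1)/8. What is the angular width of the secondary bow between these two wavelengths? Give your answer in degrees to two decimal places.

At 407 nm (n = 1.344): cos²i = 0.10079 → i = 71.490°, r = 44.874°, D_min = 233.733°, rainbow angle = 53.733°.
At 696 nm (n = 1.330): cos²i = 0.09611 → i = 71.940°, r = 45.630°, D_min = 230.101°, rainbow angle = 50.101°.
Angular width = |53.733° − 50.101°| = 3.632°.

3.63°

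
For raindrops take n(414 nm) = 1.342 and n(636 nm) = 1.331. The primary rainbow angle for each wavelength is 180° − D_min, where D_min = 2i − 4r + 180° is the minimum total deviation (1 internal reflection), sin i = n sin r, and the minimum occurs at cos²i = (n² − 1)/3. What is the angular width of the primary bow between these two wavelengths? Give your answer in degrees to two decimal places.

1.58°

At 414 nm (n = 1.342): cos²i = 0.26699 → i = 58.888°, r = 39.641°, D_min = 139.213°, rainbow angle = 40.787°.
At 636 nm (n = 1.331): cos²i = 0.25719 → i = 59.527°, r = 40.356°, D_min = 137.630°, rainbow angle = 42.370°.
Angular width = |40.787° − 42.370°| = 1.583°.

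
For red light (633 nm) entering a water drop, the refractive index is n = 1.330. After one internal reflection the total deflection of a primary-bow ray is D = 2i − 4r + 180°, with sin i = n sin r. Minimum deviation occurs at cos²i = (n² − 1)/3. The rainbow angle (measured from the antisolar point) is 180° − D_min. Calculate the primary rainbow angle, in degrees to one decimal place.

42.5°

cos²i = (1.76890 − 1)/3 = 0.25630; i = arccos(0.50626) = 59.585°.
sin r = sin 59.585°/1.330 = 0.64841; r = 40.422°.
D_min = 2·59.585° − 4·40.422° + 180° = 137.484°.
Rainbow angle = 180° − D_min = 42.516°.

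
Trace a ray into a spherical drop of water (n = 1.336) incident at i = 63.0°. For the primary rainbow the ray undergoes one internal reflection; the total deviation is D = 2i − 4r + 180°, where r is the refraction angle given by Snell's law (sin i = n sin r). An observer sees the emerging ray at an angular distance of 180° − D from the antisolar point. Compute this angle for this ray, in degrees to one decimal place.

41.3°

sin r = sin 63.0° / 1.336 = 0.8910/1.336 = 0.6669; r = 41.83°.
D = 2·63.0° − 4·41.83° + 180° = 126.00° − 167.32° + 180° = 138.68°.
Angle from antisolar point = 180° − D = 41.32°.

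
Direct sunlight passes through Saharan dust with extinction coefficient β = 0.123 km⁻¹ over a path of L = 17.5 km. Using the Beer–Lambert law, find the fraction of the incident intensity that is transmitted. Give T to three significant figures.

0.116

τ = β·L = 0.123 × 17.5 = 2.1525.
T = exp(−2.1525) = 0.1162.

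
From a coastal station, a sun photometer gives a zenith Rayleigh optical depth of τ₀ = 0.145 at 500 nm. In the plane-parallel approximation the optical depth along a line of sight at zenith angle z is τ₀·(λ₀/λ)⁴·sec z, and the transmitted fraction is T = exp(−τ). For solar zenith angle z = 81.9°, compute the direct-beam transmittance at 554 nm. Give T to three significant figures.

sec 81.9° = 7.0972.
τ = 0.145 × (500/554)⁴ × 7.0972 = 0.145 × 0.6635 × 7.0972 = 0.6828.
T = exp(−0.6828) = 0.5052.

0.505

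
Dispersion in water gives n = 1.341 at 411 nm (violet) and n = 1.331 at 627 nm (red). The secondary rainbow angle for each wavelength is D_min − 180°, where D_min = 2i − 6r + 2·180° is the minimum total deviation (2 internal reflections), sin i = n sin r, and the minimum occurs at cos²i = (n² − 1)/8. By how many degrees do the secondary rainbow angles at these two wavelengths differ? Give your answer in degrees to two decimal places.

2.60°

At 411 nm (n = 1.341): cos²i = 0.09979 → i = 71.586°, r = 45.034°, D_min = 232.966°, rainbow angle = 52.966°.
At 627 nm (n = 1.331): cos²i = 0.09645 → i = 71.907°, r = 45.575°, D_min = 230.365°, rainbow angle = 50.365°.
Angular width = |52.966° − 50.365°| = 2.601°.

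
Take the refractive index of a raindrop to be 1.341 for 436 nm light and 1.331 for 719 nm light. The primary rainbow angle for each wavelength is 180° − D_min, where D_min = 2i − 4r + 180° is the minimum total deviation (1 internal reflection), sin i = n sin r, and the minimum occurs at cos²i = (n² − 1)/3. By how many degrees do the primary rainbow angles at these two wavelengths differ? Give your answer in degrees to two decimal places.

1.44°

At 436 nm (n = 1.341): cos²i = 0.26609 → i = 58.946°, r = 39.705°, D_min = 139.071°, rainbow angle = 40.929°.
At 719 nm (n = 1.331): cos²i = 0.25719 → i = 59.527°, r = 40.356°, D_min = 137.630°, rainbow angle = 42.370°.
Angular width = |40.929° − 42.370°| = 1.441°.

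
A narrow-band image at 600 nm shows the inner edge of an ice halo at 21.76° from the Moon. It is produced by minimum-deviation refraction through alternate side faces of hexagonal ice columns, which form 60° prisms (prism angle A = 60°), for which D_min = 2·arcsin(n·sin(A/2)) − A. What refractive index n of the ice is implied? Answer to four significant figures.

1.309

Rearranging: n = sin((D_min + A)/2) / sin(A/2).
(D_min + A)/2 = (21.76° + 60°)/2 = 40.880°.
n = sin 40.880° / sin 30° = 0.6545 / 0.5000 = 1.3090.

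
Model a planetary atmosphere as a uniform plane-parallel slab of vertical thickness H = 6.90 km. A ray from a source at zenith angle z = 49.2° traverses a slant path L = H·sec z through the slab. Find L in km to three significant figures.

10.6 km

sec z = 1/cos 49.2° = 1.5304.
L = 6.90 × 1.5304 = 10.560 km.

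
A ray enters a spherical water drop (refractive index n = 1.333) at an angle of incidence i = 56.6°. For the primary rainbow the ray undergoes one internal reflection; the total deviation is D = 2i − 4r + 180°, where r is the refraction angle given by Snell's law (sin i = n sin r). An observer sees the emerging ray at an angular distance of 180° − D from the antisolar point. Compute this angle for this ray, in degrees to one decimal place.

sin r = sin 56.6° / 1.333 = 0.8348/1.333 = 0.6263; r = 38.78°.
D = 2·56.6° − 4·38.78° + 180° = 113.20° − 155.11° + 180° = 138.09°.
Angle from antisolar point = 180° − D = 41.91°.

41.9°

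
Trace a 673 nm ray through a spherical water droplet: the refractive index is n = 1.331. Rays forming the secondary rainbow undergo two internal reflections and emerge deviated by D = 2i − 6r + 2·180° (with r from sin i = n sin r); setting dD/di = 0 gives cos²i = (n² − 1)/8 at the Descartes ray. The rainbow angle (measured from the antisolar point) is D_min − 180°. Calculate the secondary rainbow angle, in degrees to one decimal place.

50.4°

cos²i = (1.77156 − 1)/8 = 0.09645; i = arccos(0.31056) = 71.907°.
sin r = sin 71.907°/1.331 = 0.71417; r = 45.575°.
D_min = 2·71.907° − 6·45.575° + 360° = 230.365°.
Rainbow angle = D_min − 180° = 50.365°.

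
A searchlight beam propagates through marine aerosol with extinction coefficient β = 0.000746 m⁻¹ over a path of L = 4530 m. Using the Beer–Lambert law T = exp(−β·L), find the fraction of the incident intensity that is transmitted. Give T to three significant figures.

τ = β·L = 0.000746 × 4530 = 3.3794.
T = exp(−3.3794) = 0.0341.

0.0341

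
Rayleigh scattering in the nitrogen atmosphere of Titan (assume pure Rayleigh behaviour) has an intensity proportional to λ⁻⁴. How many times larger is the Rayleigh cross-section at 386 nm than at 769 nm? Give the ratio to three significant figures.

15.8

Rayleigh scattering ∝ λ⁻⁴, so the ratio of coefficients is the inverse fourth power of the wavelength ratio.
σ(386)/σ(769) = (769/386)⁴ = (1.9922)⁴ = 15.75.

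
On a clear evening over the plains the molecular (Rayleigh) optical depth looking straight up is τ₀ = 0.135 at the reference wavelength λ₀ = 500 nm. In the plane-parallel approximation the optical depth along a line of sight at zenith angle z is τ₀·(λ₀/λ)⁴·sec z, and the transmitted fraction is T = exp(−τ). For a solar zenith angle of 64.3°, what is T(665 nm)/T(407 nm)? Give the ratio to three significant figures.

Airmass: sec 64.3° = 2.3060.
τ(665 nm) = 0.135 × (500/665)⁴ × 2.3060 = 0.135 × 0.3196 × 2.3060 = 0.0995.
τ(407 nm) = 0.135 × (500/407)⁴ × 2.3060 = 0.135 × 2.2777 × 2.3060 = 0.7091.
T(665)/T(407) = exp(τ_B − τ_A) = exp(0.6096) = 1.8397.

1.84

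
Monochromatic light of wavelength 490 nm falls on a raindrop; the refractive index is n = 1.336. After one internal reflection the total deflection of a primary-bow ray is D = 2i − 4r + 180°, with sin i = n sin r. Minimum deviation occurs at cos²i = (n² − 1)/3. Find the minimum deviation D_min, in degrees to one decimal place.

cos²i = (1.78490 − 1)/3 = 0.26163; i = arccos(0.51150) = 59.236°.
sin r = sin 59.236°/1.336 = 0.64318; r = 40.029°.
D_min = 2·59.236° − 4·40.029° + 180° = 138.356°.

138.4°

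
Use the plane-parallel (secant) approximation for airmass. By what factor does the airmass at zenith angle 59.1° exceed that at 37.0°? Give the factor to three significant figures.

X(59.1°)/X(37.0°) = sec 59.1° / sec 37.0° = cos 37.0° / cos 59.1° = 0.7986/0.5135 = 1.5552.

1.56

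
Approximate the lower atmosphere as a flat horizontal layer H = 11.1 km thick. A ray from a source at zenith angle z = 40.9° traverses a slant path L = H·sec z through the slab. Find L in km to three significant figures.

14.7 km

sec z = 1/cos 40.9° = 1.3230.
L = 11.1 × 1.3230 = 14.685 km.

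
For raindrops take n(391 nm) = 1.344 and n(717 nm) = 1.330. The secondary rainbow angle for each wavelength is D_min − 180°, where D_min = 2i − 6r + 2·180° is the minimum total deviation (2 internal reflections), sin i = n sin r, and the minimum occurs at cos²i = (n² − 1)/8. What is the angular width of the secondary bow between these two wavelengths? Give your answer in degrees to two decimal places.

3.63°

At 391 nm (n = 1.344): cos²i = 0.10079 → i = 71.490°, r = 44.874°, D_min = 233.733°, rainbow angle = 53.733°.
At 717 nm (n = 1.330): cos²i = 0.09611 → i = 71.940°, r = 45.630°, D_min = 230.101°, rainbow angle = 50.101°.
Angular width = |53.733° − 50.101°| = 3.632°.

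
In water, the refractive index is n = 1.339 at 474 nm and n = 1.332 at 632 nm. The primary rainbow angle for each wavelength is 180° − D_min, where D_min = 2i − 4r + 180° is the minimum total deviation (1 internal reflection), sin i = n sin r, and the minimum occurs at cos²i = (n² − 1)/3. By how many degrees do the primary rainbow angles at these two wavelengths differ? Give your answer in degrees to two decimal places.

1.01°

At 474 nm (n = 1.339): cos²i = 0.26431 → i = 59.062°, r = 39.834°, D_min = 138.786°, rainbow angle = 41.214°.
At 632 nm (n = 1.332): cos²i = 0.25807 → i = 59.469°, r = 40.290°, D_min = 137.776°, rainbow angle = 42.224°.
Angular width = |41.214° − 42.224°| = 1.010°.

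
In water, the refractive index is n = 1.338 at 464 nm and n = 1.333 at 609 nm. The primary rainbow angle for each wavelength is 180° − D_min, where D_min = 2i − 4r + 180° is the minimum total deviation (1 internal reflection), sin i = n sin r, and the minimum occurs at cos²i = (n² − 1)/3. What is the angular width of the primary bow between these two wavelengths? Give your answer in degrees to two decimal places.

At 464 nm (n = 1.338): cos²i = 0.26341 → i = 59.120°, r = 39.899°, D_min = 138.643°, rainbow angle = 41.357°.
At 609 nm (n = 1.333): cos²i = 0.25896 → i = 59.410°, r = 40.225°, D_min = 137.922°, rainbow angle = 42.078°.
Angular width = |41.357° − 42.078°| = 0.722°.

0.72°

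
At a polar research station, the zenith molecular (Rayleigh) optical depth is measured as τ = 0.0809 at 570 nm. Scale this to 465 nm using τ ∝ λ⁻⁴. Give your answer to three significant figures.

0.183

τ(465 nm) = τ(570 nm) × (570/465)⁴ = 0.0809 × (1.2258)⁴ = 0.0809 × 2.2578 = 0.1827.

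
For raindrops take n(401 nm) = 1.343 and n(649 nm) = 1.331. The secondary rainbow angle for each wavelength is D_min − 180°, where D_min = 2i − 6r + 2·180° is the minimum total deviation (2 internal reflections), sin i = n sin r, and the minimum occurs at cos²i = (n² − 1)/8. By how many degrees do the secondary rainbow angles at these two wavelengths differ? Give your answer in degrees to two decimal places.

3.11°

At 401 nm (n = 1.343): cos²i = 0.10046 → i = 71.522°, r = 44.928°, D_min = 233.478°, rainbow angle = 53.478°.
At 649 nm (n = 1.331): cos²i = 0.09645 → i = 71.907°, r = 45.575°, D_min = 230.365°, rainbow angle = 50.365°.
Angular width = |53.478° − 50.365°| = 3.113°.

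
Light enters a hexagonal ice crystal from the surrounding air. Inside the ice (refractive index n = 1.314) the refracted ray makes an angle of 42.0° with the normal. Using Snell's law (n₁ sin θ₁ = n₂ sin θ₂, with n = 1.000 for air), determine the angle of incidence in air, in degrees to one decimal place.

Snell: sin θ_i = n · sin θ_r = 1.314 × sin 42.0° = 1.314 × 0.6691 = 0.8792.
θ_i = arcsin(0.8792) = 61.55°.

61.6°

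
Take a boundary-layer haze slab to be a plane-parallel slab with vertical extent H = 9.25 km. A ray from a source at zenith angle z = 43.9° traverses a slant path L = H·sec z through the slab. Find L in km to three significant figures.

12.8 km

sec z = 1/cos 43.9° = 1.3878.
L = 9.25 × 1.3878 = 12.837 km.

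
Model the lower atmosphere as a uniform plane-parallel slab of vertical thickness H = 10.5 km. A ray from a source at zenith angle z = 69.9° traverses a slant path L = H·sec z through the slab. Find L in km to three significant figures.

sec z = 1/cos 69.9° = 2.9099.
L = 10.5 × 2.9099 = 30.553 km.

30.6 km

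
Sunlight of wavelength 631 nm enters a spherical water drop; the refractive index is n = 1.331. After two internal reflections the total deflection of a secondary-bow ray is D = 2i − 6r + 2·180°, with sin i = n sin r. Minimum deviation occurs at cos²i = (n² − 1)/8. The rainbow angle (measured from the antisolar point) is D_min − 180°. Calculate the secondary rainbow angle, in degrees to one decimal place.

cos²i = (1.77156 − 1)/8 = 0.09645; i = arccos(0.31056) = 71.907°.
sin r = sin 71.907°/1.331 = 0.71417; r = 45.575°.
D_min = 2·71.907° − 6·45.575° + 360° = 230.365°.
Rainbow angle = D_min − 180° = 50.365°.

50.4°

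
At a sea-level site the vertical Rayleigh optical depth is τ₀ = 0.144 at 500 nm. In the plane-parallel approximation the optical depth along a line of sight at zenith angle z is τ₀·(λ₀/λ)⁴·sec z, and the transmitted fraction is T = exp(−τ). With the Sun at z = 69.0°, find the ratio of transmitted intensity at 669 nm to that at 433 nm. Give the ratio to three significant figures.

1.80

Airmass: sec 69.0° = 2.7904.
τ(669 nm) = 0.144 × (500/669)⁴ × 2.7904 = 0.144 × 0.3120 × 2.7904 = 0.1254.
τ(433 nm) = 0.144 × (500/433)⁴ × 2.7904 = 0.144 × 1.7780 × 2.7904 = 0.7144.
T(669)/T(433) = exp(τ_B − τ_A) = exp(0.5891) = 1.8023.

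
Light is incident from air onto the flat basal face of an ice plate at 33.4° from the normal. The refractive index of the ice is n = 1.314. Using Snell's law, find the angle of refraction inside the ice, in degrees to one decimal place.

Snell: sin θ_r = sin θ_i / n = sin 33.4° / 1.314 = 0.5505 / 1.314 = 0.4189.
θ_r = arcsin(0.4189) = 24.77°.

24.8°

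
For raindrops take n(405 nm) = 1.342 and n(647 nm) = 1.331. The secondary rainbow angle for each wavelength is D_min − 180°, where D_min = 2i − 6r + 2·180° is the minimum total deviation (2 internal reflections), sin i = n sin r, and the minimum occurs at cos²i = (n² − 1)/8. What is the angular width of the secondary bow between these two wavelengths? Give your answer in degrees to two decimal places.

2.86°

At 405 nm (n = 1.342): cos²i = 0.10012 → i = 71.554°, r = 44.981°, D_min = 233.222°, rainbow angle = 53.222°.
At 647 nm (n = 1.331): cos²i = 0.09645 → i = 71.907°, r = 45.575°, D_min = 230.365°, rainbow angle = 50.365°.
Angular width = |53.222° − 50.365°| = 2.857°.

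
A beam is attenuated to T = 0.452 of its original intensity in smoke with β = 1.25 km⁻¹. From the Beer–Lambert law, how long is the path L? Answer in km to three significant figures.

0.635 km

Beer–Lambert: T = exp(−βL) ⇒ L = −ln(T)/β = −ln(0.452)/1.25 = 0.7941/1.25 = 0.6353 km.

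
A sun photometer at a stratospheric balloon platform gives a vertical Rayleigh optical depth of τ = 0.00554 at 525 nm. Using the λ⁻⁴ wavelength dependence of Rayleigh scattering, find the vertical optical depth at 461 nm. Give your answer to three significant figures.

τ(461 nm) = τ(525 nm) × (525/461)⁴ = 0.00554 × (1.1388)⁴ = 0.00554 × 1.6820 = 0.0093.

0.00932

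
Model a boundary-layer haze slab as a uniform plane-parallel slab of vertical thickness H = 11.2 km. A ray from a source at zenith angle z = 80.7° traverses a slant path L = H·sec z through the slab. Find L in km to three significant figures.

69.3 km

sec z = 1/cos 80.7° = 6.1880.
L = 11.2 × 6.1880 = 69.305 km.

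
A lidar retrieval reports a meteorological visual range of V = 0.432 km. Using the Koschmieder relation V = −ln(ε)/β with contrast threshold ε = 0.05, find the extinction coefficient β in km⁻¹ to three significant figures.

6.93 km⁻¹

β = −ln(0.05) / V = 2.996 / 0.432 = 6.9346 km⁻¹.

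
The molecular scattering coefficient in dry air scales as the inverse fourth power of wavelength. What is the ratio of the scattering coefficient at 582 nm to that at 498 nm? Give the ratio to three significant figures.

0.536

Rayleigh scattering ∝ λ⁻⁴, so the ratio of coefficients is the inverse fourth power of the wavelength ratio.
σ(582)/σ(498) = (498/582)⁴ = (0.8557)⁴ = 0.5361.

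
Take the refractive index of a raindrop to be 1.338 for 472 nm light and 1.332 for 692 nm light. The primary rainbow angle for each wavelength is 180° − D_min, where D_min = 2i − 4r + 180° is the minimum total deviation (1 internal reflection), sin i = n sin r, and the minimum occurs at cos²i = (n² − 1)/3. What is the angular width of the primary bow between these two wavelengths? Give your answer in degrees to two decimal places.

0.87°

At 472 nm (n = 1.338): cos²i = 0.26341 → i = 59.120°, r = 39.899°, D_min = 138.643°, rainbow angle = 41.357°.
At 692 nm (n = 1.332): cos²i = 0.25807 → i = 59.469°, r = 40.290°, D_min = 137.776°, rainbow angle = 42.224°.
Angular width = |41.357° − 42.224°| = 0.867°.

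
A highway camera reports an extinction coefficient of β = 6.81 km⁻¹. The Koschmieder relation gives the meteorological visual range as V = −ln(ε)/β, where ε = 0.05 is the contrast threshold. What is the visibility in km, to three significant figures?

0.440 km

V = −ln(0.05) / 6.81 = 2.996 / 6.81 = 0.4399 km.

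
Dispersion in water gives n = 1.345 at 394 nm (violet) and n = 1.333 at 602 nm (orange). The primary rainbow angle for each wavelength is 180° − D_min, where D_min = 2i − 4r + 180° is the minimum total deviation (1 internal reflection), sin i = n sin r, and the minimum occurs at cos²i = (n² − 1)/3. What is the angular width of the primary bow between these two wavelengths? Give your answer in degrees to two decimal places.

At 394 nm (n = 1.345): cos²i = 0.26967 → i = 58.715°, r = 39.448°, D_min = 139.635°, rainbow angle = 40.365°.
At 602 nm (n = 1.333): cos²i = 0.25896 → i = 59.410°, r = 40.225°, D_min = 137.922°, rainbow angle = 42.078°.
Angular width = |40.365° − 42.078°| = 1.713°.

1.71°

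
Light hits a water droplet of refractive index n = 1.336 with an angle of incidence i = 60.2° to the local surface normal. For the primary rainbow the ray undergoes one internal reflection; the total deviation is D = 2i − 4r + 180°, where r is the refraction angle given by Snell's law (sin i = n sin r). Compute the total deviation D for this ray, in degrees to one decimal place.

sin r = sin 60.2° / 1.336 = 0.8678/1.336 = 0.6495; r = 40.51°.
D = 2·60.2° − 4·40.51° + 180° = 120.40° − 162.02° + 180° = 138.38°.

138.4°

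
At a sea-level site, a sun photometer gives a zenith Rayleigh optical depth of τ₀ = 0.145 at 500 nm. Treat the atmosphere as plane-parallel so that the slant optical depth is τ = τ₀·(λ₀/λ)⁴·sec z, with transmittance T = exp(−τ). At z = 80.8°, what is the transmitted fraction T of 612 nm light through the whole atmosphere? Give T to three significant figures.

0.668

sec 80.8° = 6.2546.
τ = 0.145 × (500/612)⁴ × 6.2546 = 0.145 × 0.4455 × 6.2546 = 0.4041.
T = exp(−0.4041) = 0.6676.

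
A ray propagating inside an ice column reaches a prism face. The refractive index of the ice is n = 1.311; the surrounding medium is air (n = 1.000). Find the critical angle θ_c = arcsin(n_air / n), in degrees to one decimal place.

49.7°

sin θ_c = n_air / n = 1.000 / 1.311 = 0.7628.
θ_c = arcsin(0.7628) = 49.71°.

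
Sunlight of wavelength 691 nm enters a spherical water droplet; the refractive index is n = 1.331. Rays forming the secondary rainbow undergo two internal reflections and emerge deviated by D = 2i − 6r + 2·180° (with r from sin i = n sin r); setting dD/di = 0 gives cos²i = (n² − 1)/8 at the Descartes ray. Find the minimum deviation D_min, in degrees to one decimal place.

cos²i = (1.77156 − 1)/8 = 0.09645; i = arccos(0.31056) = 71.907°.
sin r = sin 71.907°/1.331 = 0.71417; r = 45.575°.
D_min = 2·71.907° − 6·45.575° + 360° = 230.365°.

230.4°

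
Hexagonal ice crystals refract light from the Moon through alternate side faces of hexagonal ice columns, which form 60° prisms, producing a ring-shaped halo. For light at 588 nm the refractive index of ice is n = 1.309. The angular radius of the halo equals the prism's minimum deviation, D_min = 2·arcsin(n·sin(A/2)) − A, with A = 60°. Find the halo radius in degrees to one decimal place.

n·sin(A/2) = 1.309 × sin 30° = 1.309 × 0.5000 = 0.6545.
D_min = 2·arcsin(0.6545) − 60° = 2 × 40.882° − 60° = 21.763°.

21.8°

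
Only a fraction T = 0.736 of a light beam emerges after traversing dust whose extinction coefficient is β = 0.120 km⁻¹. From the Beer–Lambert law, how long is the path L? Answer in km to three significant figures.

2.55 km

Beer–Lambert: T = exp(−βL) ⇒ L = −ln(T)/β = −ln(0.736)/0.120 = 0.3065/0.120 = 2.554 km.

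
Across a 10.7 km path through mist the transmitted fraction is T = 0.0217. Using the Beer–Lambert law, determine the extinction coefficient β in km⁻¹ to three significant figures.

0.358 km⁻¹

Beer–Lambert: T = exp(−βL) ⇒ β = −ln(T)/L = −ln(0.0217)/10.7 = 3.8304/10.7 = 0.358 km⁻¹.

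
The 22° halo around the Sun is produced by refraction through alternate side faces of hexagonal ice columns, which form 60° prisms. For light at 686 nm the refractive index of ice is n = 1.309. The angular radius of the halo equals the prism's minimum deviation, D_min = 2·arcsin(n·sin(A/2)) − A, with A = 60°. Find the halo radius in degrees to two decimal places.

n·sin(A/2) = 1.309 × sin 30° = 1.309 × 0.5000 = 0.6545.
D_min = 2·arcsin(0.6545) − 60° = 2 × 40.882° − 60° = 21.763°.

21.76°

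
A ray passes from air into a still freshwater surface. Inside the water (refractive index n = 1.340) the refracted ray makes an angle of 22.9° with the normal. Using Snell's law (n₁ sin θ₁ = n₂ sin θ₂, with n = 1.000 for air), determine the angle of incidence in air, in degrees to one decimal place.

Snell: sin θ_i = n · sin θ_r = 1.340 × sin 22.9° = 1.340 × 0.3891 = 0.5214.
θ_i = arcsin(0.5214) = 31.43°.

31.4°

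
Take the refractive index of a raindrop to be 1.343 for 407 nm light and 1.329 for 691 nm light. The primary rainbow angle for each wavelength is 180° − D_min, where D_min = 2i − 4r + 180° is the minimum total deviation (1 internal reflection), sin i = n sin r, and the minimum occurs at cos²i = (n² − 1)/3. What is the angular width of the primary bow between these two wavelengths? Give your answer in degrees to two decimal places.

2.02°

At 407 nm (n = 1.343): cos²i = 0.26788 → i = 58.830°, r = 39.577°, D_min = 139.354°, rainbow angle = 40.646°.
At 691 nm (n = 1.329): cos²i = 0.25541 → i = 59.643°, r = 40.487°, D_min = 137.337°, rainbow angle = 42.663°.
Angular width = |40.646° − 42.663°| = 2.017°.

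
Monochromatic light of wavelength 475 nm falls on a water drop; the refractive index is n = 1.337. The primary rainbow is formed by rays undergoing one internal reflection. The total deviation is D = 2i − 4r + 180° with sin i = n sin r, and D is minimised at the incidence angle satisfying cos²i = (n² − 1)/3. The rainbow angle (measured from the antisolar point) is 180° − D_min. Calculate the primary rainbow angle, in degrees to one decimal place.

cos²i = (1.78757 − 1)/3 = 0.26252; i = arccos(0.51237) = 59.178°.
sin r = sin 59.178°/1.337 = 0.64231; r = 39.964°.
D_min = 2·59.178° − 4·39.964° + 180° = 138.500°.
Rainbow angle = 180° − D_min = 41.500°.

41.5°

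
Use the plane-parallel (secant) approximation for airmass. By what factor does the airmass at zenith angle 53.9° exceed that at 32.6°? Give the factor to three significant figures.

X(53.9°)/X(32.6°) = sec 53.9° / sec 32.6° = cos 32.6° / cos 53.9° = 0.8425/0.5892 = 1.4298.

1.43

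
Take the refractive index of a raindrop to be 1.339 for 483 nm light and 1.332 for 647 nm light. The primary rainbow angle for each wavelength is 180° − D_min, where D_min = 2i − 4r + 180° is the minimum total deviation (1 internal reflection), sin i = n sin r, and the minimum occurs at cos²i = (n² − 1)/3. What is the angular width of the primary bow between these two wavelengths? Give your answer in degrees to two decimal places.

1.01°

At 483 nm (n = 1.339): cos²i = 0.26431 → i = 59.062°, r = 39.834°, D_min = 138.786°, rainbow angle = 41.214°.
At 647 nm (n = 1.332): cos²i = 0.25807 → i = 59.469°, r = 40.290°, D_min = 137.776°, rainbow angle = 42.224°.
Angular width = |41.214° − 42.224°| = 1.010°.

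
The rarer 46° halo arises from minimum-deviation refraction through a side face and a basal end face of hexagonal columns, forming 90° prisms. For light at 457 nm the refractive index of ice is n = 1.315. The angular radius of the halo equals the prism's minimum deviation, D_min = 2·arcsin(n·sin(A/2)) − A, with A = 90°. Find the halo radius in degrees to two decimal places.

n·sin(A/2) = 1.315 × sin 45° = 1.315 × 0.7071 = 0.9298.
D_min = 2·arcsin(0.9298) − 90° = 2 × 68.411° − 90° = 46.821°.

46.82°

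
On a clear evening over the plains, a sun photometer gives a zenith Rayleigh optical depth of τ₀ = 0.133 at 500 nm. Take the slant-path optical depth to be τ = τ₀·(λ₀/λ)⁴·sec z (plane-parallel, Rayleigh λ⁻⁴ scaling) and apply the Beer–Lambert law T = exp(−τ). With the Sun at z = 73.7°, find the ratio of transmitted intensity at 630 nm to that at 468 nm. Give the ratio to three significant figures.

1.54

Airmass: sec 73.7° = 3.5629.
τ(630 nm) = 0.133 × (500/630)⁴ × 3.5629 = 0.133 × 0.3968 × 3.5629 = 0.1880.
τ(468 nm) = 0.133 × (500/468)⁴ × 3.5629 = 0.133 × 1.3029 × 3.5629 = 0.6174.
T(630)/T(468) = exp(τ_B − τ_A) = exp(0.4294) = 1.5363.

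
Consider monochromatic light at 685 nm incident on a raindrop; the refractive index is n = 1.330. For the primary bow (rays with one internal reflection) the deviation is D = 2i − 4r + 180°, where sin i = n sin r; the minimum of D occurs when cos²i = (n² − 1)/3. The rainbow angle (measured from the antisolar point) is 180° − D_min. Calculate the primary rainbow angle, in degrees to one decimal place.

42.5°

cos²i = (1.76890 − 1)/3 = 0.25630; i = arccos(0.50626) = 59.585°.
sin r = sin 59.585°/1.330 = 0.64841; r = 40.422°.
D_min = 2·59.585° − 4·40.422° + 180° = 137.484°.
Rainbow angle = 180° − D_min = 42.516°.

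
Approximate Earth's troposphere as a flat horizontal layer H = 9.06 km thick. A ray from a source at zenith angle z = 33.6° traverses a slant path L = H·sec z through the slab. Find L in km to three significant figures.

10.9 km

sec z = 1/cos 33.6° = 1.2006.
L = 9.06 × 1.2006 = 10.877 km.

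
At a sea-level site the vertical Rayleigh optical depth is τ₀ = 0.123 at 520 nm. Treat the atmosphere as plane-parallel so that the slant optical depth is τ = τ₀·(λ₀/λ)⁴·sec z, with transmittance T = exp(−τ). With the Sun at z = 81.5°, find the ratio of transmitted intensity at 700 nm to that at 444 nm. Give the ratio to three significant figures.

3.71

Airmass: sec 81.5° = 6.7655.
τ(700 nm) = 0.123 × (520/700)⁴ × 6.7655 = 0.123 × 0.3045 × 6.7655 = 0.2534.
τ(444 nm) = 0.123 × (520/444)⁴ × 6.7655 = 0.123 × 1.8814 × 6.7655 = 1.5656.
T(700)/T(444) = exp(τ_B − τ_A) = exp(1.3122) = 3.7143.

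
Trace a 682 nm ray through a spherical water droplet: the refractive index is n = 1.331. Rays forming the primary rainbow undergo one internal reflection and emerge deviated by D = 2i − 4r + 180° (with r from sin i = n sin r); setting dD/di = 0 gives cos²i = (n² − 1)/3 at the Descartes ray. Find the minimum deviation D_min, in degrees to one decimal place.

cos²i = (1.77156 − 1)/3 = 0.25719; i = arccos(0.50714) = 59.527°.
sin r = sin 59.527°/1.331 = 0.64753; r = 40.356°.
D_min = 2·59.527° − 4·40.356° + 180° = 137.630°.

137.6°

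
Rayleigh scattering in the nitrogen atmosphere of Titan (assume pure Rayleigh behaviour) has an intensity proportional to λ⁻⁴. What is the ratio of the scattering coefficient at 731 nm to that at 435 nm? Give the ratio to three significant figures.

Rayleigh scattering ∝ λ⁻⁴, so the ratio of coefficients is the inverse fourth power of the wavelength ratio.
σ(731)/σ(435) = (435/731)⁴ = (0.5951)⁴ = 0.1254.

0.125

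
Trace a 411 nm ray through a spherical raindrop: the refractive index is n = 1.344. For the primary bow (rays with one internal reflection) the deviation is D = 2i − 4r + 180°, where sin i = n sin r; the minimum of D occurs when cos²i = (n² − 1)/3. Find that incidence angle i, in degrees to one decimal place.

cos²i = (1.344² − 1)/3 = (1.80634 − 1)/3 = 0.26878.
cos i = 0.51844, so i = 58.772°.

58.8°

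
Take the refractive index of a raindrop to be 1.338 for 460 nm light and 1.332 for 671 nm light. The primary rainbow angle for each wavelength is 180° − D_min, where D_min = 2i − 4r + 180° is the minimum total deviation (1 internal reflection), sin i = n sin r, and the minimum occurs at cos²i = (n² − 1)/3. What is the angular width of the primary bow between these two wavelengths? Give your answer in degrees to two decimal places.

At 460 nm (n = 1.338): cos²i = 0.26341 → i = 59.120°, r = 39.899°, D_min = 138.643°, rainbow angle = 41.357°.
At 671 nm (n = 1.332): cos²i = 0.25807 → i = 59.469°, r = 40.290°, D_min = 137.776°, rainbow angle = 42.224°.
Angular width = |41.357° − 42.224°| = 0.867°.

0.87°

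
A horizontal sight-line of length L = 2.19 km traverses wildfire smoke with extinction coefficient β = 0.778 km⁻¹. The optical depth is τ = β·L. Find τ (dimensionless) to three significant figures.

1.70

τ = β·L = 0.778 × 2.19 = 1.7038.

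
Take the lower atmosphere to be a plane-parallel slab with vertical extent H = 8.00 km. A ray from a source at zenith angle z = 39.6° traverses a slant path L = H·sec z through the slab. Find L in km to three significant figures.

sec z = 1/cos 39.6° = 1.2978.
L = 8.00 × 1.2978 = 10.383 km.

10.4 km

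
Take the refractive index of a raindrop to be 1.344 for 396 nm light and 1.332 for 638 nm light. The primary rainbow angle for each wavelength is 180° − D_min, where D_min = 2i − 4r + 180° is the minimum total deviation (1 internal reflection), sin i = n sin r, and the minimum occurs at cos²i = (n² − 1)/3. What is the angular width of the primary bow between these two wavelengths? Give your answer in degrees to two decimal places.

At 396 nm (n = 1.344): cos²i = 0.26878 → i = 58.772°, r = 39.512°, D_min = 139.495°, rainbow angle = 40.505°.
At 638 nm (n = 1.332): cos²i = 0.25807 → i = 59.469°, r = 40.290°, D_min = 137.776°, rainbow angle = 42.224°.
Angular width = |40.505° − 42.224°| = 1.719°.

1.72°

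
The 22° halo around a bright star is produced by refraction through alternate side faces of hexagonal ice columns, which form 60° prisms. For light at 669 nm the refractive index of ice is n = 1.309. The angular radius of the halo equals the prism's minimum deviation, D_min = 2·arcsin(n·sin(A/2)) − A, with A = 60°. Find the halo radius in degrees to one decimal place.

n·sin(A/2) = 1.309 × sin 30° = 1.309 × 0.5000 = 0.6545.
D_min = 2·arcsin(0.6545) − 60° = 2 × 40.882° − 60° = 21.763°.

21.8°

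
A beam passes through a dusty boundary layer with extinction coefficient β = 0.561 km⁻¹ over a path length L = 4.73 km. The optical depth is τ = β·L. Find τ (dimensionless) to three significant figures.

τ = β·L = 0.561 × 4.73 = 2.6535.

2.65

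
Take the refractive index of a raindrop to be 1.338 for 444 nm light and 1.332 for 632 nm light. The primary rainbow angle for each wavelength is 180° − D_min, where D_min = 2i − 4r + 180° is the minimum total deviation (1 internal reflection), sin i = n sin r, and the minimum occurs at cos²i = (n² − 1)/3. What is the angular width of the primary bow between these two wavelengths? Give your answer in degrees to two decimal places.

At 444 nm (n = 1.338): cos²i = 0.26341 → i = 59.120°, r = 39.899°, D_min = 138.643°, rainbow angle = 41.357°.
At 632 nm (n = 1.332): cos²i = 0.25807 → i = 59.469°, r = 40.290°, D_min = 137.776°, rainbow angle = 42.224°.
Angular width = |41.357° − 42.224°| = 0.867°.

0.87°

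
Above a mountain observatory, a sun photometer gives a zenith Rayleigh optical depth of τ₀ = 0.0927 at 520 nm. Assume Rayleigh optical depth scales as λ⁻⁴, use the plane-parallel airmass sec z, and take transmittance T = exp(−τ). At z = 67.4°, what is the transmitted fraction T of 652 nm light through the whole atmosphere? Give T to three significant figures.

0.907

sec 67.4° = 2.6022.
τ = 0.0927 × (520/652)⁴ × 2.6022 = 0.0927 × 0.4046 × 2.6022 = 0.0976.
T = exp(−0.0976) = 0.9070.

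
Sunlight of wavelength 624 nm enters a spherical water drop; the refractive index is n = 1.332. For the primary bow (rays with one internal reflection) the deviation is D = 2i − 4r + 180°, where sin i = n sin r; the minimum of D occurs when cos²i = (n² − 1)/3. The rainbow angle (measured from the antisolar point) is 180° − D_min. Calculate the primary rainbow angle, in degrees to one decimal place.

42.2°

cos²i = (1.77422 − 1)/3 = 0.25807; i = arccos(0.50801) = 59.469°.
sin r = sin 59.469°/1.332 = 0.64666; r = 40.290°.
D_min = 2·59.469° − 4·40.290° + 180° = 137.776°.
Rainbow angle = 180° − D_min = 42.224°.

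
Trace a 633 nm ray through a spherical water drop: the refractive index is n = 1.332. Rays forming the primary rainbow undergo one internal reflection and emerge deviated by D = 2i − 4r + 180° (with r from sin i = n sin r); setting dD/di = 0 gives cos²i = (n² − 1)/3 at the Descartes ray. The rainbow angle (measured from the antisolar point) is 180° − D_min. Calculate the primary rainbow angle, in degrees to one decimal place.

cos²i = (1.77422 − 1)/3 = 0.25807; i = arccos(0.50801) = 59.469°.
sin r = sin 59.469°/1.332 = 0.64666; r = 40.290°.
D_min = 2·59.469° − 4·40.290° + 180° = 137.776°.
Rainbow angle = 180° − D_min = 42.224°.

42.2°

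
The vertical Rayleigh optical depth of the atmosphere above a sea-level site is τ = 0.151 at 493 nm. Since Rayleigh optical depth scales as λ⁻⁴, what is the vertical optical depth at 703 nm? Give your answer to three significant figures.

τ(703 nm) = τ(493 nm) × (493/703)⁴ = 0.151 × (0.7013)⁴ = 0.151 × 0.2419 = 0.0365.

0.0365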